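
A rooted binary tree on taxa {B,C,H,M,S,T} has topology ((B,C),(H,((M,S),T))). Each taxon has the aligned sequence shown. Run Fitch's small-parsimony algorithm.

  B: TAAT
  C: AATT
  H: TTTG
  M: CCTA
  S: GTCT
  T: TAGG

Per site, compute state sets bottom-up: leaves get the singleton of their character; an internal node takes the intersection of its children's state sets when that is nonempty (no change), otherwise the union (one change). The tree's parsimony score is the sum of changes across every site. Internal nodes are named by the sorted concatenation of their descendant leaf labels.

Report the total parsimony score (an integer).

BC@0: {T} ∪ {A} = {A,T} (union, +1)
MS@0: {C} ∪ {G} = {C,G} (union, +1)
MST@0: {C,G} ∪ {T} = {C,G,T} (union, +1)
HMST@0: {T} ∩ {C,G,T} = {T} (intersection, +0)
BCHMST@0: {A,T} ∩ {T} = {T} (intersection, +0)
BC@1: {A} ∩ {A} = {A} (intersection, +0)
MS@1: {C} ∪ {T} = {C,T} (union, +1)
MST@1: {C,T} ∪ {A} = {A,C,T} (union, +1)
HMST@1: {T} ∩ {A,C,T} = {T} (intersection, +0)
BCHMST@1: {A} ∪ {T} = {A,T} (union, +1)
BC@2: {A} ∪ {T} = {A,T} (union, +1)
MS@2: {T} ∪ {C} = {C,T} (union, +1)
MST@2: {C,T} ∪ {G} = {C,G,T} (union, +1)
HMST@2: {T} ∩ {C,G,T} = {T} (intersection, +0)
BCHMST@2: {A,T} ∩ {T} = {T} (intersection, +0)
BC@3: {T} ∩ {T} = {T} (intersection, +0)
MS@3: {A} ∪ {T} = {A,T} (union, +1)
MST@3: {A,T} ∪ {G} = {A,G,T} (union, +1)
HMST@3: {G} ∩ {A,G,T} = {G} (intersection, +0)
BCHMST@3: {T} ∪ {G} = {G,T} (union, +1)
per-site changes: [3, 3, 3, 3]; total = 12

12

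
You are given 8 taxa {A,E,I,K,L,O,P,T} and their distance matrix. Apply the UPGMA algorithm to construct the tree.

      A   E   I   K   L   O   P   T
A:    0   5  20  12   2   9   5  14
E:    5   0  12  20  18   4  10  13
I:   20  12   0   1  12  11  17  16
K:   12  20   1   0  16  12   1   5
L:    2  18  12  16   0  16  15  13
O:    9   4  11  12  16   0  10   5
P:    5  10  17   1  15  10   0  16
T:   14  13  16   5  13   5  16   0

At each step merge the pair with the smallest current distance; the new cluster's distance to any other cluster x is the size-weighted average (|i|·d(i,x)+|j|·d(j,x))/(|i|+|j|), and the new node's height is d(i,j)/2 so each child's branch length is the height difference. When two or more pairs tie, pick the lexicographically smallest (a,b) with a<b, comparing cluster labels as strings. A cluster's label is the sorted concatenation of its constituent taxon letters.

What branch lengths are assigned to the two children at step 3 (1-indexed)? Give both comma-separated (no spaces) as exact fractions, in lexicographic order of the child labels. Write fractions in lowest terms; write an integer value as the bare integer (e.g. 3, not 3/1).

iteration 1: select I,K (d=1); attach at lengths (1/2, 1/2); label the merged cluster IK
  updated: d(A,IK)=16, d(E,IK)=16, d(IK,L)=14, d(IK,O)=23/2, d(IK,P)=9, d(IK,T)=21/2
iteration 2: select A,L (d=2); attach at lengths (1, 1); label the merged cluster AL
  updated: d(AL,E)=23/2, d(AL,IK)=15, d(AL,O)=25/2, d(AL,P)=10, d(AL,T)=27/2
iteration 3: select E,O (d=4); attach at lengths (2, 2); label the merged cluster EO
  updated: d(AL,EO)=12, d(EO,IK)=55/4, d(EO,P)=10, d(EO,T)=9
iteration 4: select EO,T (d=9); attach at lengths (5/2, 9/2); label the merged cluster EOT
  updated: d(AL,EOT)=25/2, d(EOT,IK)=38/3, d(EOT,P)=12
iteration 5: select IK,P (d=9); attach at lengths (4, 9/2); label the merged cluster IKP
  updated: d(AL,IKP)=40/3, d(EOT,IKP)=112/9
iteration 6: select EOT,IKP (d=112/9); attach at lengths (31/18, 31/18); label the merged cluster EIKOPT
  updated: d(AL,EIKOPT)=155/12
iteration 7: select AL,EIKOPT (d=155/12); attach at lengths (131/24, 17/72); label the merged cluster AEIKLOPT
final tree: ((A:1,L:1):131/24,(((E:2,O:2):5/2,T:9/2):31/18,((I:1/2,K:1/2):4,P:9/2):31/18):17/72)
total length: 1139/36

2,2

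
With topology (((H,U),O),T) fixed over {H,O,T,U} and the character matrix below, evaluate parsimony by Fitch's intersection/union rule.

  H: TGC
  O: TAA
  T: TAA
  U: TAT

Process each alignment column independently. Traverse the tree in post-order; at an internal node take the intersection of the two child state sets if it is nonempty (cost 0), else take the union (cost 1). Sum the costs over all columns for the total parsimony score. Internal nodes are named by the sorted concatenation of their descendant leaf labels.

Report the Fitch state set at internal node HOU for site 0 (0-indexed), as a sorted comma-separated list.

[col 0] HU: children H:{T}, U:{T} ∩→ {T}; cost 0
[col 0] HOU: children HU:{T}, O:{T} ∩→ {T}; cost 0
[col 0] HOTU: children HOU:{T}, T:{T} ∩→ {T}; cost 0
[col 1] HU: children H:{G}, U:{A} ∪→ {A,G}; cost 1
[col 1] HOU: children HU:{A,G}, O:{A} ∩→ {A}; cost 0
[col 1] HOTU: children HOU:{A}, T:{A} ∩→ {A}; cost 0
[col 2] HU: children H:{C}, U:{T} ∪→ {C,T}; cost 1
[col 2] HOU: children HU:{C,T}, O:{A} ∪→ {A,C,T}; cost 1
[col 2] HOTU: children HOU:{A,C,T}, T:{A} ∩→ {A}; cost 0
per-site changes: [0, 1, 2]; total = 3

T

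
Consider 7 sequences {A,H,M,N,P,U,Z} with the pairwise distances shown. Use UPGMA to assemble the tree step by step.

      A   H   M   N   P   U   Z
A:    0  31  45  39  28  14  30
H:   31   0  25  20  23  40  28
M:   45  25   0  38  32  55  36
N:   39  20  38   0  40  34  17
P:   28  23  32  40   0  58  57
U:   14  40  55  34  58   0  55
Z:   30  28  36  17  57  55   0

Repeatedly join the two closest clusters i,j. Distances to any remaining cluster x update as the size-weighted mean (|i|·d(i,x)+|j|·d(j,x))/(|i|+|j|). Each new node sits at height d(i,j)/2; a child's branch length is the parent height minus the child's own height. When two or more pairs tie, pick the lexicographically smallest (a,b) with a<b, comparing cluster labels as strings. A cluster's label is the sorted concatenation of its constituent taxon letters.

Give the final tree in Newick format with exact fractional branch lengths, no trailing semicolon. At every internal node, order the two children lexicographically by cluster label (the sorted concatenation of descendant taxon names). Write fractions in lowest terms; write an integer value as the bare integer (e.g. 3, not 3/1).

((A:7,U:7):55/4,(((H:23/2,P:23/2):11/4,M:57/4):4,(N:17/2,Z:17/2):39/4):5/2)

step 1: merge (A,U) at d=14; branch lengths A→7, U→7; new cluster AU
  updated: d(AU,H)=71/2, d(AU,M)=50, d(AU,N)=73/2, d(AU,P)=43, d(AU,Z)=85/2
step 2: merge (N,Z) at d=17; branch lengths N→17/2, Z→17/2; new cluster NZ
  updated: d(AU,NZ)=79/2, d(H,NZ)=24, d(M,NZ)=37, d(NZ,P)=97/2
step 3: merge (H,P) at d=23; branch lengths H→23/2, P→23/2; new cluster HP
  updated: d(AU,HP)=157/4, d(HP,M)=57/2, d(HP,NZ)=145/4
step 4: merge (HP,M) at d=57/2; branch lengths HP→11/4, M→57/4; new cluster HMP
  updated: d(AU,HMP)=257/6, d(HMP,NZ)=73/2
step 5: merge (HMP,NZ) at d=73/2; branch lengths HMP→4, NZ→39/4; new cluster HMNPZ
  updated: d(AU,HMNPZ)=83/2
step 6: merge (AU,HMNPZ) at d=83/2; branch lengths AU→55/4, HMNPZ→5/2; new cluster AHMNPUZ
final tree: ((A:7,U:7):55/4,(((H:23/2,P:23/2):11/4,M:57/4):4,(N:17/2,Z:17/2):39/4):5/2)
total length: 101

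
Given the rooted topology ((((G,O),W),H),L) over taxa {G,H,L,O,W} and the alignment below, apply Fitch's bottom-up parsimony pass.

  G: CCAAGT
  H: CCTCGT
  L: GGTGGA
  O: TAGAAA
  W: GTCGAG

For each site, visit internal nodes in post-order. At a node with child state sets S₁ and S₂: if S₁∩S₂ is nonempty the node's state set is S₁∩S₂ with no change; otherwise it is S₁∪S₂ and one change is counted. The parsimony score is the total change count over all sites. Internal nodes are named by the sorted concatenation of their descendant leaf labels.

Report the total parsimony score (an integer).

site 0, node GO: G={C} ∪ O={T} → {C,T} (+1)
site 0, node GOW: GO={C,T} ∪ W={G} → {C,G,T} (+1)
site 0, node GHOW: GOW={C,G,T} ∩ H={C} → {C} (+0)
site 0, node GHLOW: GHOW={C} ∪ L={G} → {C,G} (+1)
site 1, node GO: G={C} ∪ O={A} → {A,C} (+1)
site 1, node GOW: GO={A,C} ∪ W={T} → {A,C,T} (+1)
site 1, node GHOW: GOW={A,C,T} ∩ H={C} → {C} (+0)
site 1, node GHLOW: GHOW={C} ∪ L={G} → {C,G} (+1)
site 2, node GO: G={A} ∪ O={G} → {A,G} (+1)
site 2, node GOW: GO={A,G} ∪ W={C} → {A,C,G} (+1)
site 2, node GHOW: GOW={A,C,G} ∪ H={T} → {A,C,G,T} (+1)
site 2, node GHLOW: GHOW={A,C,G,T} ∩ L={T} → {T} (+0)
site 3, node GO: G={A} ∩ O={A} → {A} (+0)
site 3, node GOW: GO={A} ∪ W={G} → {A,G} (+1)
site 3, node GHOW: GOW={A,G} ∪ H={C} → {A,C,G} (+1)
site 3, node GHLOW: GHOW={A,C,G} ∩ L={G} → {G} (+0)
site 4, node GO: G={G} ∪ O={A} → {A,G} (+1)
site 4, node GOW: GO={A,G} ∩ W={A} → {A} (+0)
site 4, node GHOW: GOW={A} ∪ H={G} → {A,G} (+1)
site 4, node GHLOW: GHOW={A,G} ∩ L={G} → {G} (+0)
site 5, node GO: G={T} ∪ O={A} → {A,T} (+1)
site 5, node GOW: GO={A,T} ∪ W={G} → {A,G,T} (+1)
site 5, node GHOW: GOW={A,G,T} ∩ H={T} → {T} (+0)
site 5, node GHLOW: GHOW={T} ∪ L={A} → {A,T} (+1)
per-site changes: [3, 3, 3, 2, 2, 3]; total = 16

16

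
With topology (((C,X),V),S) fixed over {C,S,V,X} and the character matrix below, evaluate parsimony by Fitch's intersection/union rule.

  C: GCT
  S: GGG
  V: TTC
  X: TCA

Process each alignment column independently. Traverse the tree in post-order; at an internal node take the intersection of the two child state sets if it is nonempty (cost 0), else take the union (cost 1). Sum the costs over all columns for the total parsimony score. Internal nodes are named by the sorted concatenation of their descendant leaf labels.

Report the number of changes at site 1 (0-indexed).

CX@0: {G} ∪ {T} = {G,T} (union, +1)
CVX@0: {G,T} ∩ {T} = {T} (intersection, +0)
CSVX@0: {T} ∪ {G} = {G,T} (union, +1)
CX@1: {C} ∩ {C} = {C} (intersection, +0)
CVX@1: {C} ∪ {T} = {C,T} (union, +1)
CSVX@1: {C,T} ∪ {G} = {C,G,T} (union, +1)
CX@2: {T} ∪ {A} = {A,T} (union, +1)
CVX@2: {A,T} ∪ {C} = {A,C,T} (union, +1)
CSVX@2: {A,C,T} ∪ {G} = {A,C,G,T} (union, +1)
per-site changes: [2, 2, 3]; total = 7

2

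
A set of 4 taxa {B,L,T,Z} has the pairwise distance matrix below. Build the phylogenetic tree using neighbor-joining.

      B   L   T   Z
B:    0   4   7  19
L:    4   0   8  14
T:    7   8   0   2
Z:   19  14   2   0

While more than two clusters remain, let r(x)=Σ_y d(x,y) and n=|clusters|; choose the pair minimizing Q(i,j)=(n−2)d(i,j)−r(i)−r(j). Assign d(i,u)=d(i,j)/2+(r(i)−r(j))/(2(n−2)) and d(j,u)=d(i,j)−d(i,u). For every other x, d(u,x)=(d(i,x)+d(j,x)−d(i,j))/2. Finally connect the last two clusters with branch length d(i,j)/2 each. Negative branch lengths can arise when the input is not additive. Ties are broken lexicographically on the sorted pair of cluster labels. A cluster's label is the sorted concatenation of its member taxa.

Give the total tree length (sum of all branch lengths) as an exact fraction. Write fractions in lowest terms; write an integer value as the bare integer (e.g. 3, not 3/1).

15

iteration 1: select B,L (d=4, Q=-48); attach at lengths (3, 1); label the merged cluster BL
  updated: d(BL,T)=11/2, d(BL,Z)=29/2
iteration 2: select BL,T (d=11/2, Q=-22); attach at lengths (9, -7/2); label the merged cluster BLT
  updated: d(BLT,Z)=11/2
iteration 3: select BLT,Z (d=11/2); attach at lengths (11/4, 11/4); label the merged cluster BLTZ
final tree: (((B:3,L:1):9,T:-7/2):11/4,Z:11/4)
total length: 15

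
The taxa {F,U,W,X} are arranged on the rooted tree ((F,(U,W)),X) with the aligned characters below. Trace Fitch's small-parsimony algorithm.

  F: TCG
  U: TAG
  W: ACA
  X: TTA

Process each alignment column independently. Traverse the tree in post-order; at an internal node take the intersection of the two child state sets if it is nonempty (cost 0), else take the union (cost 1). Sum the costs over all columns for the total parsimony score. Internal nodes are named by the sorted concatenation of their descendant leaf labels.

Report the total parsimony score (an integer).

5

UW@0: {T} ∪ {A} = {A,T} (union, +1)
FUW@0: {T} ∩ {A,T} = {T} (intersection, +0)
FUWX@0: {T} ∩ {T} = {T} (intersection, +0)
UW@1: {A} ∪ {C} = {A,C} (union, +1)
FUW@1: {C} ∩ {A,C} = {C} (intersection, +0)
FUWX@1: {C} ∪ {T} = {C,T} (union, +1)
UW@2: {G} ∪ {A} = {A,G} (union, +1)
FUW@2: {G} ∩ {A,G} = {G} (intersection, +0)
FUWX@2: {G} ∪ {A} = {A,G} (union, +1)
per-site changes: [1, 2, 2]; total = 5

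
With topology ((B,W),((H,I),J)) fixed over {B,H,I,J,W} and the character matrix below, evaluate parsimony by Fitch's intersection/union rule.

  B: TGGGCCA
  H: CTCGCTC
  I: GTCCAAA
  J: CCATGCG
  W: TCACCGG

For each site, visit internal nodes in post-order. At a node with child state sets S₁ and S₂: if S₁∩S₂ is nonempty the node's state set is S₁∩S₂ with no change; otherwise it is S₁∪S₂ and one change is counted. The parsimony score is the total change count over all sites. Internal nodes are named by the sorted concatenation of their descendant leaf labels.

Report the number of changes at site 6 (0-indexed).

BW@0: {T} ∩ {T} = {T} (intersection, +0)
HI@0: {C} ∪ {G} = {C,G} (union, +1)
HIJ@0: {C,G} ∩ {C} = {C} (intersection, +0)
BHIJW@0: {T} ∪ {C} = {C,T} (union, +1)
BW@1: {G} ∪ {C} = {C,G} (union, +1)
HI@1: {T} ∩ {T} = {T} (intersection, +0)
HIJ@1: {T} ∪ {C} = {C,T} (union, +1)
BHIJW@1: {C,G} ∩ {C,T} = {C} (intersection, +0)
BW@2: {G} ∪ {A} = {A,G} (union, +1)
HI@2: {C} ∩ {C} = {C} (intersection, +0)
HIJ@2: {C} ∪ {A} = {A,C} (union, +1)
BHIJW@2: {A,G} ∩ {A,C} = {A} (intersection, +0)
BW@3: {G} ∪ {C} = {C,G} (union, +1)
HI@3: {G} ∪ {C} = {C,G} (union, +1)
HIJ@3: {C,G} ∪ {T} = {C,G,T} (union, +1)
BHIJW@3: {C,G} ∩ {C,G,T} = {C,G} (intersection, +0)
BW@4: {C} ∩ {C} = {C} (intersection, +0)
HI@4: {C} ∪ {A} = {A,C} (union, +1)
HIJ@4: {A,C} ∪ {G} = {A,C,G} (union, +1)
BHIJW@4: {C} ∩ {A,C,G} = {C} (intersection, +0)
BW@5: {C} ∪ {G} = {C,G} (union, +1)
HI@5: {T} ∪ {A} = {A,T} (union, +1)
HIJ@5: {A,T} ∪ {C} = {A,C,T} (union, +1)
BHIJW@5: {C,G} ∩ {A,C,T} = {C} (intersection, +0)
BW@6: {A} ∪ {G} = {A,G} (union, +1)
HI@6: {C} ∪ {A} = {A,C} (union, +1)
HIJ@6: {A,C} ∪ {G} = {A,C,G} (union, +1)
BHIJW@6: {A,G} ∩ {A,C,G} = {A,G} (intersection, +0)
per-site changes: [2, 2, 2, 3, 2, 3, 3]; total = 17

3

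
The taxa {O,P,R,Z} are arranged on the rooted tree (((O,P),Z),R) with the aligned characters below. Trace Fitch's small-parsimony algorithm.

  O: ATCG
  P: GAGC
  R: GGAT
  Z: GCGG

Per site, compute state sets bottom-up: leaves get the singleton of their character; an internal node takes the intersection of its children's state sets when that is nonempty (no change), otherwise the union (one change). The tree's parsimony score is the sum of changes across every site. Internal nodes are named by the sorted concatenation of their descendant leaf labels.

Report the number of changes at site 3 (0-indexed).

2

OP@0: {A} ∪ {G} = {A,G} (union, +1)
OPZ@0: {A,G} ∩ {G} = {G} (intersection, +0)
OPRZ@0: {G} ∩ {G} = {G} (intersection, +0)
OP@1: {T} ∪ {A} = {A,T} (union, +1)
OPZ@1: {A,T} ∪ {C} = {A,C,T} (union, +1)
OPRZ@1: {A,C,T} ∪ {G} = {A,C,G,T} (union, +1)
OP@2: {C} ∪ {G} = {C,G} (union, +1)
OPZ@2: {C,G} ∩ {G} = {G} (intersection, +0)
OPRZ@2: {G} ∪ {A} = {A,G} (union, +1)
OP@3: {G} ∪ {C} = {C,G} (union, +1)
OPZ@3: {C,G} ∩ {G} = {G} (intersection, +0)
OPRZ@3: {G} ∪ {T} = {G,T} (union, +1)
per-site changes: [1, 3, 2, 2]; total = 8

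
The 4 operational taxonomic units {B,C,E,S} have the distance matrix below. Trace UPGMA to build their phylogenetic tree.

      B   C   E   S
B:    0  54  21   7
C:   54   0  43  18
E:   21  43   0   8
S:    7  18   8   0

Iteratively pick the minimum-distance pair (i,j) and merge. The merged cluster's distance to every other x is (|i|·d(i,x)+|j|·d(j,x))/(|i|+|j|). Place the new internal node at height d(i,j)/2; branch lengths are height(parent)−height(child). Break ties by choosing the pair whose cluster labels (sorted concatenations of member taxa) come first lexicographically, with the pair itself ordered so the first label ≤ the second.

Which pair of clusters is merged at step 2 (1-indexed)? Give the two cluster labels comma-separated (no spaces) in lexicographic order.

step 1: merge (B,S) at d=7; branch lengths B→7/2, S→7/2; new cluster BS
  updated: d(BS,C)=36, d(BS,E)=29/2
step 2: merge (BS,E) at d=29/2; branch lengths BS→15/4, E→29/4; new cluster BES
  updated: d(BES,C)=115/3
step 3: merge (BES,C) at d=115/3; branch lengths BES→143/12, C→115/6; new cluster BCES
final tree: (((B:7/2,S:7/2):15/4,E:29/4):143/12,C:115/6)
total length: 589/12

BS,E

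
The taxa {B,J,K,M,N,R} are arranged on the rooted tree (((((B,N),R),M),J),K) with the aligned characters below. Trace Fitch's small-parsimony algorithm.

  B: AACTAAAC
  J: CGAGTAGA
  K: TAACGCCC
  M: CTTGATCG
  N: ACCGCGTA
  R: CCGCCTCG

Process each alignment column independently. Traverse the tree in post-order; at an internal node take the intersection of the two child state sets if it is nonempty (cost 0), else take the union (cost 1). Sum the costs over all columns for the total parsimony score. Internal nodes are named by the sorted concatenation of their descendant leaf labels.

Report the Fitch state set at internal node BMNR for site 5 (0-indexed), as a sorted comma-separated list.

T

site 0, node BN: B={A} ∩ N={A} → {A} (+0)
site 0, node BNR: BN={A} ∪ R={C} → {A,C} (+1)
site 0, node BMNR: BNR={A,C} ∩ M={C} → {C} (+0)
site 0, node BJMNR: BMNR={C} ∩ J={C} → {C} (+0)
site 0, node BJKMNR: BJMNR={C} ∪ K={T} → {C,T} (+1)
site 1, node BN: B={A} ∪ N={C} → {A,C} (+1)
site 1, node BNR: BN={A,C} ∩ R={C} → {C} (+0)
site 1, node BMNR: BNR={C} ∪ M={T} → {C,T} (+1)
site 1, node BJMNR: BMNR={C,T} ∪ J={G} → {C,G,T} (+1)
site 1, node BJKMNR: BJMNR={C,G,T} ∪ K={A} → {A,C,G,T} (+1)
site 2, node BN: B={C} ∩ N={C} → {C} (+0)
site 2, node BNR: BN={C} ∪ R={G} → {C,G} (+1)
site 2, node BMNR: BNR={C,G} ∪ M={T} → {C,G,T} (+1)
site 2, node BJMNR: BMNR={C,G,T} ∪ J={A} → {A,C,G,T} (+1)
site 2, node BJKMNR: BJMNR={A,C,G,T} ∩ K={A} → {A} (+0)
site 3, node BN: B={T} ∪ N={G} → {G,T} (+1)
site 3, node BNR: BN={G,T} ∪ R={C} → {C,G,T} (+1)
site 3, node BMNR: BNR={C,G,T} ∩ M={G} → {G} (+0)
site 3, node BJMNR: BMNR={G} ∩ J={G} → {G} (+0)
site 3, node BJKMNR: BJMNR={G} ∪ K={C} → {C,G} (+1)
site 4, node BN: B={A} ∪ N={C} → {A,C} (+1)
site 4, node BNR: BN={A,C} ∩ R={C} → {C} (+0)
site 4, node BMNR: BNR={C} ∪ M={A} → {A,C} (+1)
site 4, node BJMNR: BMNR={A,C} ∪ J={T} → {A,C,T} (+1)
site 4, node BJKMNR: BJMNR={A,C,T} ∪ K={G} → {A,C,G,T} (+1)
site 5, node BN: B={A} ∪ N={G} → {A,G} (+1)
site 5, node BNR: BN={A,G} ∪ R={T} → {A,G,T} (+1)
site 5, node BMNR: BNR={A,G,T} ∩ M={T} → {T} (+0)
site 5, node BJMNR: BMNR={T} ∪ J={A} → {A,T} (+1)
site 5, node BJKMNR: BJMNR={A,T} ∪ K={C} → {A,C,T} (+1)
site 6, node BN: B={A} ∪ N={T} → {A,T} (+1)
site 6, node BNR: BN={A,T} ∪ R={C} → {A,C,T} (+1)
site 6, node BMNR: BNR={A,C,T} ∩ M={C} → {C} (+0)
site 6, node BJMNR: BMNR={C} ∪ J={G} → {C,G} (+1)
site 6, node BJKMNR: BJMNR={C,G} ∩ K={C} → {C} (+0)
site 7, node BN: B={C} ∪ N={A} → {A,C} (+1)
site 7, node BNR: BN={A,C} ∪ R={G} → {A,C,G} (+1)
site 7, node BMNR: BNR={A,C,G} ∩ M={G} → {G} (+0)
site 7, node BJMNR: BMNR={G} ∪ J={A} → {A,G} (+1)
site 7, node BJKMNR: BJMNR={A,G} ∪ K={C} → {A,C,G} (+1)
per-site changes: [2, 4, 3, 3, 4, 4, 3, 4]; total = 27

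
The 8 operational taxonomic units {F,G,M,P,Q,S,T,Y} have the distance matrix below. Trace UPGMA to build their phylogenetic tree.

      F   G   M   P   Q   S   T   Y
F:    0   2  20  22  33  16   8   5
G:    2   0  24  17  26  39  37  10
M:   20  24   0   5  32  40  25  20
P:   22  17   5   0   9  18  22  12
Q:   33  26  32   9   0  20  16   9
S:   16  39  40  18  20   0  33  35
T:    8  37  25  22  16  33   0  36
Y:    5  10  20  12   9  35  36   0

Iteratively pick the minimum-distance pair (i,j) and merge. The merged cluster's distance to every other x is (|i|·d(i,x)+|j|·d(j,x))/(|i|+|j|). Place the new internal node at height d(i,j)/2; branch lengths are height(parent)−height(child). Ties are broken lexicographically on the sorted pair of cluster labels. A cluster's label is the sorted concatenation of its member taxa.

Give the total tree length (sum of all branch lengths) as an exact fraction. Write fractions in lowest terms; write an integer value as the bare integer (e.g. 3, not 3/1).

step 1: merge (F,G) at d=2; branch lengths F→1, G→1; new cluster FG
  updated: d(FG,M)=22, d(FG,P)=39/2, d(FG,Q)=59/2, d(FG,S)=55/2, d(FG,T)=45/2, d(FG,Y)=15/2
step 2: merge (M,P) at d=5; branch lengths M→5/2, P→5/2; new cluster MP
  updated: d(FG,MP)=83/4, d(MP,Q)=41/2, d(MP,S)=29, d(MP,T)=47/2, d(MP,Y)=16
step 3: merge (FG,Y) at d=15/2; branch lengths FG→11/4, Y→15/4; new cluster FGY
  updated: d(FGY,MP)=115/6, d(FGY,Q)=68/3, d(FGY,S)=30, d(FGY,T)=27
step 4: merge (Q,T) at d=16; branch lengths Q→8, T→8; new cluster QT
  updated: d(FGY,QT)=149/6, d(MP,QT)=22, d(QT,S)=53/2
step 5: merge (FGY,MP) at d=115/6; branch lengths FGY→35/6, MP→85/12; new cluster FGMPY
  updated: d(FGMPY,QT)=237/10, d(FGMPY,S)=148/5
step 6: merge (FGMPY,QT) at d=237/10; branch lengths FGMPY→34/15, QT→77/20; new cluster FGMPQTY
  updated: d(FGMPQTY,S)=201/7
step 7: merge (FGMPQTY,S) at d=201/7; branch lengths FGMPQTY→351/140, S→201/14; new cluster FGMPQSTY
final tree: (((((F:1,G:1):11/4,Y:15/4):35/6,(M:5/2,P:5/2):85/12):34/15,(Q:8,T:8):77/20):351/140,S:201/14)
total length: 27467/420

27467/420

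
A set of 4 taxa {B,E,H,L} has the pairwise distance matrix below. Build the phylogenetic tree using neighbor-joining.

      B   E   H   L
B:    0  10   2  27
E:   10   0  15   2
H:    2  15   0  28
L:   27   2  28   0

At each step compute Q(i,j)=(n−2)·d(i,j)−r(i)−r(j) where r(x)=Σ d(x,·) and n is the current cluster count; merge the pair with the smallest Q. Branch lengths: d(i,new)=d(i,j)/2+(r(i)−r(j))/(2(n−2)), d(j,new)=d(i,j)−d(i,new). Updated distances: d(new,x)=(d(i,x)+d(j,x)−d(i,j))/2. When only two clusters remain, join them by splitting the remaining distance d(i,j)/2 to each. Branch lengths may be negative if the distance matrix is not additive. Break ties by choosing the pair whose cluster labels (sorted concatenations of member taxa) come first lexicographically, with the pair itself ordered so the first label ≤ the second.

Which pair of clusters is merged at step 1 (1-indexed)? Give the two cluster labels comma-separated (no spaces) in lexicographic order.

1. join B+H (d=2, Q=-80) ⇒ BH; edges |B|=-1/2, |H|=5/2
  updated: d(BH,E)=23/2, d(BH,L)=53/2
2. join BH+E (d=23/2, Q=-40) ⇒ BEH; edges |BH|=18, |E|=-13/2
  updated: d(BEH,L)=17/2
3. join BEH+L (d=17/2) ⇒ BEHL; edges |BEH|=17/4, |L|=17/4
final tree: (((B:-1/2,H:5/2):18,E:-13/2):17/4,L:17/4)
total length: 22

B,H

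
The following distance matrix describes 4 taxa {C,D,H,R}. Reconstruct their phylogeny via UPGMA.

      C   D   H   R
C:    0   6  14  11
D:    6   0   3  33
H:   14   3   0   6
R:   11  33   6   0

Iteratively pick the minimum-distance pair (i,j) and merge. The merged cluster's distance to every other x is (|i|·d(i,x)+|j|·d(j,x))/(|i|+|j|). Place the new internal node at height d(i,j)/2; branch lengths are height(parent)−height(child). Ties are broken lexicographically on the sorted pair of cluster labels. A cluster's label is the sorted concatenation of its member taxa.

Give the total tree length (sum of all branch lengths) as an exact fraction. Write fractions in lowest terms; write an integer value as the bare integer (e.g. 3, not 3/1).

139/6

iteration 1: select D,H (d=3); attach at lengths (3/2, 3/2); label the merged cluster DH
  updated: d(C,DH)=10, d(DH,R)=39/2
iteration 2: select C,DH (d=10); attach at lengths (5, 7/2); label the merged cluster CDH
  updated: d(CDH,R)=50/3
iteration 3: select CDH,R (d=50/3); attach at lengths (10/3, 25/3); label the merged cluster CDHR
final tree: ((C:5,(D:3/2,H:3/2):7/2):10/3,R:25/3)
total length: 139/6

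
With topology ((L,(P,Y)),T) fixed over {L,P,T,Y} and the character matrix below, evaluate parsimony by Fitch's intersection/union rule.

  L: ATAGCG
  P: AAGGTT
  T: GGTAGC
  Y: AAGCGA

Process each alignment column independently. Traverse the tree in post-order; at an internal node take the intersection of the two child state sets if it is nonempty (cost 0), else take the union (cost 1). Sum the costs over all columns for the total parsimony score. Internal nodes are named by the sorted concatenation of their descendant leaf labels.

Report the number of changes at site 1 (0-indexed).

2

[col 0] PY: children P:{A}, Y:{A} ∩→ {A}; cost 0
[col 0] LPY: children L:{A}, PY:{A} ∩→ {A}; cost 0
[col 0] LPTY: children LPY:{A}, T:{G} ∪→ {A,G}; cost 1
[col 1] PY: children P:{A}, Y:{A} ∩→ {A}; cost 0
[col 1] LPY: children L:{T}, PY:{A} ∪→ {A,T}; cost 1
[col 1] LPTY: children LPY:{A,T}, T:{G} ∪→ {A,G,T}; cost 1
[col 2] PY: children P:{G}, Y:{G} ∩→ {G}; cost 0
[col 2] LPY: children L:{A}, PY:{G} ∪→ {A,G}; cost 1
[col 2] LPTY: children LPY:{A,G}, T:{T} ∪→ {A,G,T}; cost 1
[col 3] PY: children P:{G}, Y:{C} ∪→ {C,G}; cost 1
[col 3] LPY: children L:{G}, PY:{C,G} ∩→ {G}; cost 0
[col 3] LPTY: children LPY:{G}, T:{A} ∪→ {A,G}; cost 1
[col 4] PY: children P:{T}, Y:{G} ∪→ {G,T}; cost 1
[col 4] LPY: children L:{C}, PY:{G,T} ∪→ {C,G,T}; cost 1
[col 4] LPTY: children LPY:{C,G,T}, T:{G} ∩→ {G}; cost 0
[col 5] PY: children P:{T}, Y:{A} ∪→ {A,T}; cost 1
[col 5] LPY: children L:{G}, PY:{A,T} ∪→ {A,G,T}; cost 1
[col 5] LPTY: children LPY:{A,G,T}, T:{C} ∪→ {A,C,G,T}; cost 1
per-site changes: [1, 2, 2, 2, 2, 3]; total = 12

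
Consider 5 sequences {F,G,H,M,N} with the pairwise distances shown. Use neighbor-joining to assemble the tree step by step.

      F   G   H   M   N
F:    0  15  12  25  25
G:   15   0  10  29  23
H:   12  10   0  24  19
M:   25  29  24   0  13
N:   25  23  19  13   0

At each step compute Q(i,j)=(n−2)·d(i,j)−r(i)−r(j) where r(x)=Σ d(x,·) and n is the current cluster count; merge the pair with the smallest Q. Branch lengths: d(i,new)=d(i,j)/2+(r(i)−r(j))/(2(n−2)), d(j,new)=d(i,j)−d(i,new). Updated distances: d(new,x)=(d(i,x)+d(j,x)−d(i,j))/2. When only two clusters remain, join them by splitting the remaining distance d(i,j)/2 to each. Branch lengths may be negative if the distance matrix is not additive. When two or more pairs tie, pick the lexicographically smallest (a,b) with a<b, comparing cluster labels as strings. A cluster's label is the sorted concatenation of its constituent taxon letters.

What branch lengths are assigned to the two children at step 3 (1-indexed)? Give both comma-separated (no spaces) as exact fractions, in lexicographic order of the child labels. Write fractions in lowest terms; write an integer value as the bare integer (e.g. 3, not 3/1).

9/8,55/8

iteration 1: select M,N (d=13, Q=-132); attach at lengths (25/3, 14/3); label the merged cluster MN
  updated: d(F,MN)=37/2, d(G,MN)=39/2, d(H,MN)=15
iteration 2: select F,MN (d=37/2, Q=-123/2); attach at lengths (59/8, 89/8); label the merged cluster FMN
  updated: d(FMN,G)=8, d(FMN,H)=17/4
iteration 3: select FMN,G (d=8, Q=-89/4); attach at lengths (9/8, 55/8); label the merged cluster FGMN
  updated: d(FGMN,H)=25/8
iteration 4: select FGMN,H (d=25/8); attach at lengths (25/16, 25/16); label the merged cluster FGHMN
final tree: (((F:59/8,(M:25/3,N:14/3):89/8):9/8,G:55/8):25/16,H:25/16)
total length: 341/8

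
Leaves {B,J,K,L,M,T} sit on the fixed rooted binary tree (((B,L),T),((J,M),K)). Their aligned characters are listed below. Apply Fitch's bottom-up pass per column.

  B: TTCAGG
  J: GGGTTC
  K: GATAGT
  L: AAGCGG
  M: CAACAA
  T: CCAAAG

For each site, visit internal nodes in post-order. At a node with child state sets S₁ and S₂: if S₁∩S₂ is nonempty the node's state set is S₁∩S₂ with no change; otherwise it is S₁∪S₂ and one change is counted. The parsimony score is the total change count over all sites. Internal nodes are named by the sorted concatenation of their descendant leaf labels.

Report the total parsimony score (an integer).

BL@0: {T} ∪ {A} = {A,T} (union, +1)
BLT@0: {A,T} ∪ {C} = {A,C,T} (union, +1)
JM@0: {G} ∪ {C} = {C,G} (union, +1)
JKM@0: {C,G} ∩ {G} = {G} (intersection, +0)
BJKLMT@0: {A,C,T} ∪ {G} = {A,C,G,T} (union, +1)
BL@1: {T} ∪ {A} = {A,T} (union, +1)
BLT@1: {A,T} ∪ {C} = {A,C,T} (union, +1)
JM@1: {G} ∪ {A} = {A,G} (union, +1)
JKM@1: {A,G} ∩ {A} = {A} (intersection, +0)
BJKLMT@1: {A,C,T} ∩ {A} = {A} (intersection, +0)
BL@2: {C} ∪ {G} = {C,G} (union, +1)
BLT@2: {C,G} ∪ {A} = {A,C,G} (union, +1)
JM@2: {G} ∪ {A} = {A,G} (union, +1)
JKM@2: {A,G} ∪ {T} = {A,G,T} (union, +1)
BJKLMT@2: {A,C,G} ∩ {A,G,T} = {A,G} (intersection, +0)
BL@3: {A} ∪ {C} = {A,C} (union, +1)
BLT@3: {A,C} ∩ {A} = {A} (intersection, +0)
JM@3: {T} ∪ {C} = {C,T} (union, +1)
JKM@3: {C,T} ∪ {A} = {A,C,T} (union, +1)
BJKLMT@3: {A} ∩ {A,C,T} = {A} (intersection, +0)
BL@4: {G} ∩ {G} = {G} (intersection, +0)
BLT@4: {G} ∪ {A} = {A,G} (union, +1)
JM@4: {T} ∪ {A} = {A,T} (union, +1)
JKM@4: {A,T} ∪ {G} = {A,G,T} (union, +1)
BJKLMT@4: {A,G} ∩ {A,G,T} = {A,G} (intersection, +0)
BL@5: {G} ∩ {G} = {G} (intersection, +0)
BLT@5: {G} ∩ {G} = {G} (intersection, +0)
JM@5: {C} ∪ {A} = {A,C} (union, +1)
JKM@5: {A,C} ∪ {T} = {A,C,T} (union, +1)
BJKLMT@5: {G} ∪ {A,C,T} = {A,C,G,T} (union, +1)
per-site changes: [4, 3, 4, 3, 3, 3]; total = 20

20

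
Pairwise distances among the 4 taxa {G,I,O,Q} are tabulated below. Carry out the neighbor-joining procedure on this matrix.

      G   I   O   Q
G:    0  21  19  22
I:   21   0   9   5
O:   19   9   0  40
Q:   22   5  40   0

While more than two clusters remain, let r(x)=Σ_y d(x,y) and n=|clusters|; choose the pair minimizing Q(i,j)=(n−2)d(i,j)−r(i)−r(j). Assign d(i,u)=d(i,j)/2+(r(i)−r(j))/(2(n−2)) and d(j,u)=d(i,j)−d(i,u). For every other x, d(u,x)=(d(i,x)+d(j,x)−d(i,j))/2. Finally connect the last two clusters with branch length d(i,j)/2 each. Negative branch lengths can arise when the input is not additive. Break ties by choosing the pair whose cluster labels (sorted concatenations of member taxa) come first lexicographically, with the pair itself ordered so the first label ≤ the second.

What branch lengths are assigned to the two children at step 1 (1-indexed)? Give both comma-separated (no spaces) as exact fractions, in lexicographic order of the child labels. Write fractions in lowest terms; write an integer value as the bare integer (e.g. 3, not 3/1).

1. join G+O (d=19, Q=-92) ⇒ GO; edges |G|=8, |O|=11
  updated: d(GO,I)=11/2, d(GO,Q)=43/2
2. join GO+I (d=11/2, Q=-32) ⇒ GIO; edges |GO|=11, |I|=-11/2
  updated: d(GIO,Q)=21/2
3. join GIO+Q (d=21/2) ⇒ GIOQ; edges |GIO|=21/4, |Q|=21/4
final tree: (((G:8,O:11):11,I:-11/2):21/4,Q:21/4)
total length: 35

8,11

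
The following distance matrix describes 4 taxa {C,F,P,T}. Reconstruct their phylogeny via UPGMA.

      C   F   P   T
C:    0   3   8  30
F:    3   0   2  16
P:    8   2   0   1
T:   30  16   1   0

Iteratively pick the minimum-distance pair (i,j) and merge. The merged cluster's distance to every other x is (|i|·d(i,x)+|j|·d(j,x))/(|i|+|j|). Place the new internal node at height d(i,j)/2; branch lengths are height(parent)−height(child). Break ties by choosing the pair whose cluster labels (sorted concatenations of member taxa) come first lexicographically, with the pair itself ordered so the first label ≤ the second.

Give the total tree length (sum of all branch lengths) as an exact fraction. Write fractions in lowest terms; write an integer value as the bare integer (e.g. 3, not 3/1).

1. join P+T (d=1) ⇒ PT; edges |P|=1/2, |T|=1/2
  updated: d(C,PT)=19, d(F,PT)=9
2. join C+F (d=3) ⇒ CF; edges |C|=3/2, |F|=3/2
  updated: d(CF,PT)=14
3. join CF+PT (d=14) ⇒ CFPT; edges |CF|=11/2, |PT|=13/2
final tree: ((C:3/2,F:3/2):11/2,(P:1/2,T:1/2):13/2)
total length: 16

16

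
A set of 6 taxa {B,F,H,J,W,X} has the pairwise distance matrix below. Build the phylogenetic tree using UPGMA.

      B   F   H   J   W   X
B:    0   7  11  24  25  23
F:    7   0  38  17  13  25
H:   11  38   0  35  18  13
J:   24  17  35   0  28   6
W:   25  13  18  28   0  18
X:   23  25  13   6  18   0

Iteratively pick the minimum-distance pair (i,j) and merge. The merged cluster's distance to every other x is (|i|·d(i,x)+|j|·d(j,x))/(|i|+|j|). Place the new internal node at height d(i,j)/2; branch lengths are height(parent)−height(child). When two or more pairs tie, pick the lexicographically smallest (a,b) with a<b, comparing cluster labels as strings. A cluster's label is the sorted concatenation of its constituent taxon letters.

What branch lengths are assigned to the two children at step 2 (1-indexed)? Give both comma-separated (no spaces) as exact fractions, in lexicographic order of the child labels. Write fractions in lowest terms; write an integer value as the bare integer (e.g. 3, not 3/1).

1. join J+X (d=6) ⇒ JX; edges |J|=3, |X|=3
  updated: d(B,JX)=47/2, d(F,JX)=21, d(H,JX)=24, d(JX,W)=23
2. join B+F (d=7) ⇒ BF; edges |B|=7/2, |F|=7/2
  updated: d(BF,H)=49/2, d(BF,JX)=89/4, d(BF,W)=19
3. join H+W (d=18) ⇒ HW; edges |H|=9, |W|=9
  updated: d(BF,HW)=87/4, d(HW,JX)=47/2
4. join BF+HW (d=87/4) ⇒ BFHW; edges |BF|=59/8, |HW|=15/8
  updated: d(BFHW,JX)=183/8
5. join BFHW+JX (d=183/8) ⇒ BFHJWX; edges |BFHW|=9/16, |JX|=135/16
final tree: (((B:7/2,F:7/2):59/8,(H:9,W:9):15/8):9/16,(J:3,X:3):135/16)
total length: 197/4

7/2,7/2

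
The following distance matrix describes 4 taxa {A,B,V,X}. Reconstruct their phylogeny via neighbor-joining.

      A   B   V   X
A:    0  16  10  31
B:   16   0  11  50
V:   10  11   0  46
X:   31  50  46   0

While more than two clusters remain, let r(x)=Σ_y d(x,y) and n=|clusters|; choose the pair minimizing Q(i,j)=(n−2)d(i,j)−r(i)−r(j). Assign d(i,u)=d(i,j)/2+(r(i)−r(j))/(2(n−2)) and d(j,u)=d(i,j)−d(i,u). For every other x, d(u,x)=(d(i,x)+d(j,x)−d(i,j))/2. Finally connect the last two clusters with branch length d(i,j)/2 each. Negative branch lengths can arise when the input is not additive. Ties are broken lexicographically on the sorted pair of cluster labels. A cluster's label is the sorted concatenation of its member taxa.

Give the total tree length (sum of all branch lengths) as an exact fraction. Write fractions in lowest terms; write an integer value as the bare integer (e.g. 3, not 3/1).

1. join A+X (d=31, Q=-122) ⇒ AX; edges |A|=-2, |X|=33
  updated: d(AX,B)=35/2, d(AX,V)=25/2
2. join AX+B (d=35/2, Q=-41) ⇒ ABX; edges |AX|=19/2, |B|=8
  updated: d(ABX,V)=3
3. join ABX+V (d=3) ⇒ ABVX; edges |ABX|=3/2, |V|=3/2
final tree: (((A:-2,X:33):19/2,B:8):3/2,V:3/2)
total length: 103/2

103/2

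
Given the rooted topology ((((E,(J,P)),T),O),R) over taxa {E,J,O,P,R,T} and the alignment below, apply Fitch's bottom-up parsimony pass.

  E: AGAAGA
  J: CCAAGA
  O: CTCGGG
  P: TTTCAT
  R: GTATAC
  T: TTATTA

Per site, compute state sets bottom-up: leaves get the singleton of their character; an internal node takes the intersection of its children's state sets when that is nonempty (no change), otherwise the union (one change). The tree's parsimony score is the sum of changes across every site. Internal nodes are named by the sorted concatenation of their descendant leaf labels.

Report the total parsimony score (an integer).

17

JP@0: {C} ∪ {T} = {C,T} (union, +1)
EJP@0: {A} ∪ {C,T} = {A,C,T} (union, +1)
EJPT@0: {A,C,T} ∩ {T} = {T} (intersection, +0)
EJOPT@0: {T} ∪ {C} = {C,T} (union, +1)
EJOPRT@0: {C,T} ∪ {G} = {C,G,T} (union, +1)
JP@1: {C} ∪ {T} = {C,T} (union, +1)
EJP@1: {G} ∪ {C,T} = {C,G,T} (union, +1)
EJPT@1: {C,G,T} ∩ {T} = {T} (intersection, +0)
EJOPT@1: {T} ∩ {T} = {T} (intersection, +0)
EJOPRT@1: {T} ∩ {T} = {T} (intersection, +0)
JP@2: {A} ∪ {T} = {A,T} (union, +1)
EJP@2: {A} ∩ {A,T} = {A} (intersection, +0)
EJPT@2: {A} ∩ {A} = {A} (intersection, +0)
EJOPT@2: {A} ∪ {C} = {A,C} (union, +1)
EJOPRT@2: {A,C} ∩ {A} = {A} (intersection, +0)
JP@3: {A} ∪ {C} = {A,C} (union, +1)
EJP@3: {A} ∩ {A,C} = {A} (intersection, +0)
EJPT@3: {A} ∪ {T} = {A,T} (union, +1)
EJOPT@3: {A,T} ∪ {G} = {A,G,T} (union, +1)
EJOPRT@3: {A,G,T} ∩ {T} = {T} (intersection, +0)
JP@4: {G} ∪ {A} = {A,G} (union, +1)
EJP@4: {G} ∩ {A,G} = {G} (intersection, +0)
EJPT@4: {G} ∪ {T} = {G,T} (union, +1)
EJOPT@4: {G,T} ∩ {G} = {G} (intersection, +0)
EJOPRT@4: {G} ∪ {A} = {A,G} (union, +1)
JP@5: {A} ∪ {T} = {A,T} (union, +1)
EJP@5: {A} ∩ {A,T} = {A} (intersection, +0)
EJPT@5: {A} ∩ {A} = {A} (intersection, +0)
EJOPT@5: {A} ∪ {G} = {A,G} (union, +1)
EJOPRT@5: {A,G} ∪ {C} = {A,C,G} (union, +1)
per-site changes: [4, 2, 2, 3, 3, 3]; total = 17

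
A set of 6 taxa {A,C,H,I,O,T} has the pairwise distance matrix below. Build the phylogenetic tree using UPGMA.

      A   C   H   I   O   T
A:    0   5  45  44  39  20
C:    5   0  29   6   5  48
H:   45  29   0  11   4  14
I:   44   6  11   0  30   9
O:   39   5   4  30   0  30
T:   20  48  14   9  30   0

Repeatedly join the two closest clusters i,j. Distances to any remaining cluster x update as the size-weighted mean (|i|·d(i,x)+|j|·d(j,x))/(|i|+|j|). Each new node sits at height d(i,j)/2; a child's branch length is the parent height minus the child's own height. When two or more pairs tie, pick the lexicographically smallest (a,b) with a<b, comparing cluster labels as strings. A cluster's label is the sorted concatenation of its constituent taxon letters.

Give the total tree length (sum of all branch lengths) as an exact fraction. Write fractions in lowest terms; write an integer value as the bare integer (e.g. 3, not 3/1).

step 1: merge (H,O) at d=4; branch lengths H→2, O→2; new cluster HO
  updated: d(A,HO)=42, d(C,HO)=17, d(HO,I)=41/2, d(HO,T)=22
step 2: merge (A,C) at d=5; branch lengths A→5/2, C→5/2; new cluster AC
  updated: d(AC,HO)=59/2, d(AC,I)=25, d(AC,T)=34
step 3: merge (I,T) at d=9; branch lengths I→9/2, T→9/2; new cluster IT
  updated: d(AC,IT)=59/2, d(HO,IT)=85/4
step 4: merge (HO,IT) at d=85/4; branch lengths HO→69/8, IT→49/8; new cluster HIOT
  updated: d(AC,HIOT)=59/2
step 5: merge (AC,HIOT) at d=59/2; branch lengths AC→49/4, HIOT→33/8; new cluster ACHIOT
final tree: ((A:5/2,C:5/2):49/4,((H:2,O:2):69/8,(I:9/2,T:9/2):49/8):33/8)
total length: 393/8

393/8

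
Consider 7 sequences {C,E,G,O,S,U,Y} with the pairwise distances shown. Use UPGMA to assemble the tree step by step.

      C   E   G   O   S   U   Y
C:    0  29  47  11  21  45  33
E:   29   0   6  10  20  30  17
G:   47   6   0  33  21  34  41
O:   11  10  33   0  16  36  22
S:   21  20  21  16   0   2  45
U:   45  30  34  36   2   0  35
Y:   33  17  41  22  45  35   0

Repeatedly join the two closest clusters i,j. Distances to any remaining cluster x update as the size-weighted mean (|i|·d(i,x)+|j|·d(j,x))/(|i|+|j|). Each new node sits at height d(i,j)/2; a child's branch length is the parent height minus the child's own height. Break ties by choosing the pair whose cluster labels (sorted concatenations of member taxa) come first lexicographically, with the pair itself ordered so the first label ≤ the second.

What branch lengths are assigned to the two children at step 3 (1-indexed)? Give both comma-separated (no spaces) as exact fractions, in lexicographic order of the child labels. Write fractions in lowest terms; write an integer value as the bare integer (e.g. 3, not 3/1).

11/2,11/2

1. join S+U (d=2) ⇒ SU; edges |S|=1, |U|=1
  updated: d(C,SU)=33, d(E,SU)=25, d(G,SU)=55/2, d(O,SU)=26, d(SU,Y)=40
2. join E+G (d=6) ⇒ EG; edges |E|=3, |G|=3
  updated: d(C,EG)=38, d(EG,O)=43/2, d(EG,SU)=105/4, d(EG,Y)=29
3. join C+O (d=11) ⇒ CO; edges |C|=11/2, |O|=11/2
  updated: d(CO,EG)=119/4, d(CO,SU)=59/2, d(CO,Y)=55/2
4. join EG+SU (d=105/4) ⇒ EGSU; edges |EG|=81/8, |SU|=97/8
  updated: d(CO,EGSU)=237/8, d(EGSU,Y)=69/2
5. join CO+Y (d=55/2) ⇒ COY; edges |CO|=33/4, |Y|=55/4
  updated: d(COY,EGSU)=125/4
6. join COY+EGSU (d=125/4) ⇒ CEGOSUY; edges |COY|=15/8, |EGSU|=5/2
final tree: (((C:11/2,O:11/2):33/4,Y:55/4):15/8,((E:3,G:3):81/8,(S:1,U:1):97/8):5/2)
total length: 541/8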